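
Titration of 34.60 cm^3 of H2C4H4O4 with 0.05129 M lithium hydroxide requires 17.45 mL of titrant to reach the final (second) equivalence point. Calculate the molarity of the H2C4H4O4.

0.0129 M

n(LiOH) = 0.05129 x 0.01745 = 0.0008950 mol.
At the final (second) equivalence point, 2 mol OH^- react per mol H2C4H4O4, so n(H2C4H4O4) = 0.0008950 / 2 = 0.0004475 mol.
[H2C4H4O4] = 0.0004475 / 0.03460 L = 0.0129 M.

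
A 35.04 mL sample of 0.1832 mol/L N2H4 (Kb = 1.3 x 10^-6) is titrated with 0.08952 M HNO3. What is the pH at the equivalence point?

4.67

n(N2H4) = 0.1832 x 0.03504 = 0.006419 mol; V(HNO3) at equivalence = 0.006419/0.08952 = 0.07171 L.
At equivalence the base is fully converted to N2H5+; total volume = 0.1067 L, so [N2H5+] = 0.006419/0.1067 = 0.06014 M.
Ka(N2H5+) = Kw/Kb = 1.0e-14 / 1.3 x 10^-6 = 7.69e-9.
[H^+] = sqrt(Ka x [N2H5+]) = sqrt(7.69e-9 x 0.06014) = 2.15e-5 M.
pH = -log(2.15e-5) = 4.67.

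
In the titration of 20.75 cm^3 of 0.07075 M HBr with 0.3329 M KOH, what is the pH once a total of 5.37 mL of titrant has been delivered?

n(acid) = 0.07075 x 0.02075 = 0.001468 mol; n(KOH) added = 0.3329 x 0.005370 = 0.001788 mol.
Base is in excess by 0.001788 - 0.001468 = 0.0003196 mol in a total volume of 0.02612 L.
[OH^-] = 0.0003196/0.02612 = 0.01224 M, so pOH = 1.91 and pH = 14.00 - 1.91 = 12.09.

12.09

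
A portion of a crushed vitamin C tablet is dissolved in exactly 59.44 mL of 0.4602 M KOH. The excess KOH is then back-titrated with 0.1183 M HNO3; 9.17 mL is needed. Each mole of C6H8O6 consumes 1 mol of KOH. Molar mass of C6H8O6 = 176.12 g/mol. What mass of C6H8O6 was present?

4.63 g

Total n(KOH) added = 0.4602 x 0.05944 = 0.02735 mol.
n(HNO3) used = 0.1183 x 0.009170 = 0.001085 mol, which equals the excess n(KOH).
So n(KOH) consumed by the sample = 0.02735 - 0.001085 = 0.02627 mol.
n(C6H8O6) = 0.02627 / 1 = 0.02627 mol.
mass = 0.02627 mol x 176.12 g/mol = 4.63 g.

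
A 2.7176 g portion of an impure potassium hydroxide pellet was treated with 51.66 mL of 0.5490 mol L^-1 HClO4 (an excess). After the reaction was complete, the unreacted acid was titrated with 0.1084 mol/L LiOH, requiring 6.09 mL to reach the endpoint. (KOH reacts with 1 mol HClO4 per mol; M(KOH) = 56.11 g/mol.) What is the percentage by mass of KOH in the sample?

57.2%

Total n(HClO4) added = 0.5490 x 0.05166 = 0.02836 mol.
n(LiOH) used = 0.1084 x 0.006090 = 0.0006602 mol, which equals the excess n(HClO4).
So n(HClO4) consumed by the sample = 0.02836 - 0.0006602 = 0.02770 mol.
n(KOH) = 0.02770 / 1 = 0.02770 mol.
mass KOH = 0.02770 x 56.11 = 1.554 g, so %KOH = 1.554/2.7176 x 100 = 57.2%.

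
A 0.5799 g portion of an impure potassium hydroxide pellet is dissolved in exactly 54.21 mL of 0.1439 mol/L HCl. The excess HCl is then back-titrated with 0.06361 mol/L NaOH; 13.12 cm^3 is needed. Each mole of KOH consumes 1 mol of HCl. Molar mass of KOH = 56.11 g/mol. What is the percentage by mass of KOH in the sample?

67.4%

Total n(HCl) added = 0.1439 x 0.05421 = 0.007801 mol.
n(NaOH) used = 0.06361 x 0.01312 = 0.0008346 mol, which equals the excess n(HCl).
So n(HCl) consumed by the sample = 0.007801 - 0.0008346 = 0.006966 mol.
n(KOH) = 0.006966 / 1 = 0.006966 mol.
mass KOH = 0.006966 x 56.11 = 0.3909 g, so %KOH = 0.3909/0.5799 x 100 = 67.4%.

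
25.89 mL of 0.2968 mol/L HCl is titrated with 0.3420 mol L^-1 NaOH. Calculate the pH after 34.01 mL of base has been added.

n(acid) = 0.2968 x 0.02589 = 0.007684 mol; n(NaOH) added = 0.3420 x 0.03401 = 0.01163 mol.
Base is in excess by 0.01163 - 0.007684 = 0.003947 mol in a total volume of 0.05990 L.
[OH^-] = 0.003947/0.05990 = 0.06590 M, so pOH = 1.18 and pH = 14.00 - 1.18 = 12.82.

12.82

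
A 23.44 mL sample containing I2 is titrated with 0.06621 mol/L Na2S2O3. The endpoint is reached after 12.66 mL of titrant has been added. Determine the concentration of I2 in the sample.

n(Na2S2O3) = 0.06621 x 0.01266 = 0.0008382 mol.
From the balanced equation, 2 mol Na2S2O3 reacts with 1 mol I2, so n(I2) = 0.0008382 x 1/2 = 0.0004191 mol.
[I2] = 0.0004191 / 0.02344 L = 0.0179 M.

0.0179 M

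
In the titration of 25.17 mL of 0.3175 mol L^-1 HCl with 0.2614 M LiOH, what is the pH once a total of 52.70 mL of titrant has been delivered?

n(acid) = 0.3175 x 0.02517 = 0.007991 mol; n(LiOH) added = 0.2614 x 0.05270 = 0.01378 mol.
Base is in excess by 0.01378 - 0.007991 = 0.005784 mol in a total volume of 0.07787 L.
[OH^-] = 0.005784/0.07787 = 0.07428 M, so pOH = 1.13 and pH = 14.00 - 1.13 = 12.87.

12.87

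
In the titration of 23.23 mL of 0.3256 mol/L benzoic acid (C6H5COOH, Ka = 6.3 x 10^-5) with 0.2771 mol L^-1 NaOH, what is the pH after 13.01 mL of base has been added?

Initial n(C6H5COOH) = 0.3256 x 0.02323 = 0.007564 mol.
n(NaOH) added = 0.2771 x 0.01301 = 0.003605 mol, converting that many moles of C6H5COOH to C6H5COO-.
Remaining n(C6H5COOH) = 0.003959 mol; n(C6H5COO-) = 0.003605 mol.
By Henderson-Hasselbalch, pH = pKa + log([A^-]/[HA]) = 4.20 + log(0.003605/0.003959) = 4.20 + (-0.04) = 4.16.

4.16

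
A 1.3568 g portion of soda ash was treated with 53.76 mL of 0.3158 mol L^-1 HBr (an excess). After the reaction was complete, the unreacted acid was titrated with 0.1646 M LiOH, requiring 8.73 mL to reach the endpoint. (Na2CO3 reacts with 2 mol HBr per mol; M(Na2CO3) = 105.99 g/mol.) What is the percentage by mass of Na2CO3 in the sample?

Total n(HBr) added = 0.3158 x 0.05376 = 0.01698 mol.
n(LiOH) used = 0.1646 x 0.008730 = 0.001437 mol, which equals the excess n(HBr).
So n(HBr) consumed by the sample = 0.01698 - 0.001437 = 0.01554 mol.
n(Na2CO3) = 0.01554 / 2 = 0.007770 mol.
mass Na2CO3 = 0.007770 x 105.99 = 0.8236 g, so %Na2CO3 = 0.8236/1.3568 x 100 = 60.7%.

60.7%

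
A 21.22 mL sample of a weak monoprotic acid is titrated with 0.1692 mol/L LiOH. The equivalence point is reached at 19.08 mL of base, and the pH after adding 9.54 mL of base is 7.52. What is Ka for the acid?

9.54 mL is half of the equivalence volume, so this is the half-equivalence point where [HA] = [A^-].
At half-equivalence pH = pKa, so pKa = 7.52.
Ka = 10^(-7.52) = 3.0 x 10^-8.

3.0 x 10^-8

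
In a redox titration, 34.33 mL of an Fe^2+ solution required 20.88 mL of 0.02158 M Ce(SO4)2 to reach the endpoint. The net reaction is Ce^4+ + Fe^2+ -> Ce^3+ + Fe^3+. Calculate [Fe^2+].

0.0131 M

n(Ce(SO4)2) = 0.02158 x 0.02088 = 0.0004506 mol.
From the balanced equation, 1 mol Ce(SO4)2 reacts with 1 mol Fe^2+, so n(Fe^2+) = 0.0004506 x 1/1 = 0.0004506 mol.
[Fe^2+] = 0.0004506 / 0.03433 L = 0.0131 M.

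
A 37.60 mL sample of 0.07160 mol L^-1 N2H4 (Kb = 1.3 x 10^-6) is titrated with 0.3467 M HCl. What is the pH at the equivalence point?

4.67

n(N2H4) = 0.07160 x 0.03760 = 0.002692 mol; V(HCl) at equivalence = 0.002692/0.3467 = 0.007765 L.
At equivalence the base is fully converted to N2H5+; total volume = 0.04537 L, so [N2H5+] = 0.002692/0.04537 = 0.05934 M.
Ka(N2H5+) = Kw/Kb = 1.0e-14 / 1.3 x 10^-6 = 7.69e-9.
[H^+] = sqrt(Ka x [N2H5+]) = sqrt(7.69e-9 x 0.05934) = 2.14e-5 M.
pH = -log(2.14e-5) = 4.67.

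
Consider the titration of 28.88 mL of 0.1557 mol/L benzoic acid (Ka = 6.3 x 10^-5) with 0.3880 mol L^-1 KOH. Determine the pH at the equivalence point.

n(C6H5COOH) = 0.1557 x 0.02888 = 0.004497 mol; V(KOH) at equivalence = 0.004497/0.3880 = 0.01159 L.
At equivalence all the acid is converted to C6H5COO-; total volume = 0.02888 + 0.01159 = 0.04047 L, so [C6H5COO-] = 0.004497/0.04047 = 0.1111 M.
Kb = Kw/Ka = 1.0e-14 / 6.3 x 10^-5 = 1.59e-10.
[OH^-] = sqrt(Kb x [C6H5COO-]) = sqrt(1.59e-10 x 0.1111) = 4.20e-6 M.
pOH = 5.38, so pH = 14.00 - 5.38 = 8.62.

8.62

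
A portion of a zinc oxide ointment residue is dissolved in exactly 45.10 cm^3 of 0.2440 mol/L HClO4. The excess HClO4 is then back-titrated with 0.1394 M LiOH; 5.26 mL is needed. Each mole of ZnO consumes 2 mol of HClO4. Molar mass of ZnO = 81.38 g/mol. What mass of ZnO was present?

Total n(HClO4) added = 0.2440 x 0.04510 = 0.01100 mol.
n(LiOH) used = 0.1394 x 0.005260 = 0.0007332 mol, which equals the excess n(HClO4).
So n(HClO4) consumed by the sample = 0.01100 - 0.0007332 = 0.01027 mol.
n(ZnO) = 0.01027 / 2 = 0.005136 mol.
mass = 0.005136 mol x 81.38 g/mol = 0.418 g.

0.418 g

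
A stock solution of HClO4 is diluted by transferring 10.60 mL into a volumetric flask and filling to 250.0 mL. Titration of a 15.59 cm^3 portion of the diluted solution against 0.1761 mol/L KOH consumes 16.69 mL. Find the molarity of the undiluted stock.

4.45 M

n(KOH) = 0.1761 x 0.01669 = 0.002939 mol.
n(HClO4) in the aliquot = 0.002939 mol.
[diluted HClO4] = 0.002939 / 0.01559 = 0.1885 M.
Dilution factor = 250.0/10.60 = 23.58, so [stock] = 0.1885 x 23.58 = 4.45 M.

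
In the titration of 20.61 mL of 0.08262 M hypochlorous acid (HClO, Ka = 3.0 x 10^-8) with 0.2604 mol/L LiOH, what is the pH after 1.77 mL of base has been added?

7.09

Initial n(HClO) = 0.08262 x 0.02061 = 0.001703 mol.
n(LiOH) added = 0.2604 x 0.001770 = 0.0004609 mol, converting that many moles of HClO to ClO-.
Remaining n(HClO) = 0.001242 mol; n(ClO-) = 0.0004609 mol.
By Henderson-Hasselbalch, pH = pKa + log([A^-]/[HA]) = 7.52 + log(0.0004609/0.001242) = 7.52 + (-0.43) = 7.09.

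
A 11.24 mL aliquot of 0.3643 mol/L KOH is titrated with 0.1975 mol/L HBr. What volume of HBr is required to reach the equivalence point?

n(KOH) = 0.3643 mol/L x 0.01124 L = 0.004095 mol.
At equivalence n(HBr) = n(KOH) = 0.004095 mol.
V(HBr) = 0.004095 / 0.1975 = 0.02073 L = 20.7 mL.

20.7 mL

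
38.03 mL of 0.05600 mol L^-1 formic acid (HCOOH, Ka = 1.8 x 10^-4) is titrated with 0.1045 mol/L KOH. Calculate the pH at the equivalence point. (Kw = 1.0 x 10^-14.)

n(HCOOH) = 0.05600 x 0.03803 = 0.002130 mol; V(KOH) at equivalence = 0.002130/0.1045 = 0.02038 L.
At equivalence all the acid is converted to HCOO-; total volume = 0.03803 + 0.02038 = 0.05841 L, so [HCOO-] = 0.002130/0.05841 = 0.03646 M.
Kb = Kw/Ka = 1.0e-14 / 1.8 x 10^-4 = 5.56e-11.
[OH^-] = sqrt(Kb x [HCOO-]) = sqrt(5.56e-11 x 0.03646) = 1.42e-6 M.
pOH = 5.85, so pH = 14.00 - 5.85 = 8.15.

8.15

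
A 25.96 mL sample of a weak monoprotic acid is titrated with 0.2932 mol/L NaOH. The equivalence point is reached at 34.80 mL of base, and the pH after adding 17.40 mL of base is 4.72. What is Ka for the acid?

17.40 mL is half of the equivalence volume, so this is the half-equivalence point where [HA] = [A^-].
At half-equivalence pH = pKa, so pKa = 4.72.
Ka = 10^(-4.72) = 1.9 x 10^-5.

1.9 x 10^-5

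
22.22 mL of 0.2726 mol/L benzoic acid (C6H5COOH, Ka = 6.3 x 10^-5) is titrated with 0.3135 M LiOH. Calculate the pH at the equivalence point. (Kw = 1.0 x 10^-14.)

8.68

n(C6H5COOH) = 0.2726 x 0.02222 = 0.006057 mol; V(LiOH) at equivalence = 0.006057/0.3135 = 0.01932 L.
At equivalence all the acid is converted to C6H5COO-; total volume = 0.02222 + 0.01932 = 0.04154 L, so [C6H5COO-] = 0.006057/0.04154 = 0.1458 M.
Kb = Kw/Ka = 1.0e-14 / 6.3 x 10^-5 = 1.59e-10.
[OH^-] = sqrt(Kb x [C6H5COO-]) = sqrt(1.59e-10 x 0.1458) = 4.81e-6 M.
pOH = 5.32, so pH = 14.00 - 5.32 = 8.68.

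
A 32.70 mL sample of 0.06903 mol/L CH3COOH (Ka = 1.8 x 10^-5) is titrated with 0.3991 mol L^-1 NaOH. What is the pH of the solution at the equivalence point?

8.76

n(CH3COOH) = 0.06903 x 0.03270 = 0.002257 mol; V(NaOH) at equivalence = 0.002257/0.3991 = 0.005656 L.
At equivalence all the acid is converted to CH3COO-; total volume = 0.03270 + 0.005656 = 0.03836 L, so [CH3COO-] = 0.002257/0.03836 = 0.05885 M.
Kb = Kw/Ka = 1.0e-14 / 1.8 x 10^-5 = 5.56e-10.
[OH^-] = sqrt(Kb x [CH3COO-]) = sqrt(5.56e-10 x 0.05885) = 5.72e-6 M.
pOH = 5.24, so pH = 14.00 - 5.24 = 8.76.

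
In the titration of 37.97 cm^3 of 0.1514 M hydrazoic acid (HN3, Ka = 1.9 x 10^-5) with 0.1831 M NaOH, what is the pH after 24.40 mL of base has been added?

5.26

Initial n(HN3) = 0.1514 x 0.03797 = 0.005749 mol.
n(NaOH) added = 0.1831 x 0.02440 = 0.004468 mol, converting that many moles of HN3 to N3-.
Remaining n(HN3) = 0.001281 mol; n(N3-) = 0.004468 mol.
By Henderson-Hasselbalch, pH = pKa + log([A^-]/[HA]) = 4.72 + log(0.004468/0.001281) = 4.72 + (+0.54) = 5.26.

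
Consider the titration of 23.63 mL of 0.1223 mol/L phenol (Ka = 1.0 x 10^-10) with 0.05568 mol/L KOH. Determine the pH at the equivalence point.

n(C6H5OH) = 0.1223 x 0.02363 = 0.002890 mol; V(KOH) at equivalence = 0.002890/0.05568 = 0.05190 L.
At equivalence all the acid is converted to C6H5O-; total volume = 0.02363 + 0.05190 = 0.07553 L, so [C6H5O-] = 0.002890/0.07553 = 0.03826 M.
Kb = Kw/Ka = 1.0e-14 / 1.0 x 10^-10 = 0.000100.
[OH^-] = sqrt(Kb x [C6H5O-]) = sqrt(0.000100 x 0.03826) = 0.00196 M.
pOH = 2.71, so pH = 14.00 - 2.71 = 11.29.

11.29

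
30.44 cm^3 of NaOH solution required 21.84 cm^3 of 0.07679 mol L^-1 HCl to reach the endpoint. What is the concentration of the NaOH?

0.0551 M

n(HCl) delivered = 0.07679 x 0.02184 = 0.001677 mol.
For a 1:1 reaction, n(NaOH) = 0.001677 mol.
[NaOH] = 0.001677 mol / 0.03044 L = 0.0551 M.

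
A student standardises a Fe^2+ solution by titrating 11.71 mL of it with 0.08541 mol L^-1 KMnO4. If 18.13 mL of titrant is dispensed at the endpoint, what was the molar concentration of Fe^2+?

0.661 M

n(KMnO4) = 0.08541 x 0.01813 = 0.001548 mol.
From the balanced equation, 1 mol KMnO4 reacts with 5 mol Fe^2+, so n(Fe^2+) = 0.001548 x 5/1 = 0.007742 mol.
[Fe^2+] = 0.007742 / 0.01171 L = 0.661 M.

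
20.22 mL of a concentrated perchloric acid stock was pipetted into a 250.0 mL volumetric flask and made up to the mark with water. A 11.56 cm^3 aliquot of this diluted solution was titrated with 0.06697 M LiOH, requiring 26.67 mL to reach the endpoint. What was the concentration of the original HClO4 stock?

1.91 M

n(LiOH) = 0.06697 x 0.02667 = 0.001786 mol.
n(HClO4) in the aliquot = 0.001786 mol.
[diluted HClO4] = 0.001786 / 0.01156 = 0.1545 M.
Dilution factor = 250.0/20.22 = 12.36, so [stock] = 0.1545 x 12.36 = 1.91 M.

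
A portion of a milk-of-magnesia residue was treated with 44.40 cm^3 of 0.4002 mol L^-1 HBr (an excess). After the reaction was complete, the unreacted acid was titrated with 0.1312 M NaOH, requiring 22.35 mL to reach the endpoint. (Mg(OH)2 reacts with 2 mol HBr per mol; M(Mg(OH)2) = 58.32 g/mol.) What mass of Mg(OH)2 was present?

Total n(HBr) added = 0.4002 x 0.04440 = 0.01777 mol.
n(NaOH) used = 0.1312 x 0.02235 = 0.002932 mol, which equals the excess n(HBr).
So n(HBr) consumed by the sample = 0.01777 - 0.002932 = 0.01484 mol.
n(Mg(OH)2) = 0.01484 / 2 = 0.007418 mol.
mass = 0.007418 mol x 58.32 g/mol = 0.433 g.

0.433 g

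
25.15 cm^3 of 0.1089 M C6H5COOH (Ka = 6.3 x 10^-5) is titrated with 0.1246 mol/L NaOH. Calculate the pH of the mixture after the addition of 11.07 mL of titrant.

Initial n(C6H5COOH) = 0.1089 x 0.02515 = 0.002739 mol.
n(NaOH) added = 0.1246 x 0.01107 = 0.001379 mol, converting that many moles of C6H5COOH to C6H5COO-.
Remaining n(C6H5COOH) = 0.001360 mol; n(C6H5COO-) = 0.001379 mol.
By Henderson-Hasselbalch, pH = pKa + log([A^-]/[HA]) = 4.20 + log(0.001379/0.001360) = 4.20 + (+0.01) = 4.21.

4.21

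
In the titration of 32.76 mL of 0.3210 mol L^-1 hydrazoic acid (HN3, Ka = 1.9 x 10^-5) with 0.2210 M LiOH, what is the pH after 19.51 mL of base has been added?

4.56

Initial n(HN3) = 0.3210 x 0.03276 = 0.01052 mol.
n(LiOH) added = 0.2210 x 0.01951 = 0.004312 mol, converting that many moles of HN3 to N3-.
Remaining n(HN3) = 0.006204 mol; n(N3-) = 0.004312 mol.
By Henderson-Hasselbalch, pH = pKa + log([A^-]/[HA]) = 4.72 + log(0.004312/0.006204) = 4.72 + (-0.16) = 4.56.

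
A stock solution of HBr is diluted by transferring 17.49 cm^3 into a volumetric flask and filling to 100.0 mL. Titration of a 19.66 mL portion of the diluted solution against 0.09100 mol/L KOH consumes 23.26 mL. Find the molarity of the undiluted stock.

n(KOH) = 0.09100 x 0.02326 = 0.002117 mol.
n(HBr) in the aliquot = 0.002117 mol.
[diluted HBr] = 0.002117 / 0.01966 = 0.1077 M.
Dilution factor = 100.0/17.49 = 5.718, so [stock] = 0.1077 x 5.718 = 0.616 M.

0.616 M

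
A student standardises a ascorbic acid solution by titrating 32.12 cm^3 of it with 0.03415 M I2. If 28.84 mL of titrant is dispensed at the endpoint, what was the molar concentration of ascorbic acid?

0.0307 M

n(I2) = 0.03415 x 0.02884 = 0.0009849 mol.
From the balanced equation, 1 mol I2 reacts with 1 mol ascorbic acid, so n(ascorbic acid) = 0.0009849 x 1/1 = 0.0009849 mol.
[ascorbic acid] = 0.0009849 / 0.03212 L = 0.0307 M.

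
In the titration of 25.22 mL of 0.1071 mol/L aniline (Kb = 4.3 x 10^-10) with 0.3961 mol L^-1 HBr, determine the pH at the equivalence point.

2.85

n(C6H5NH2) = 0.1071 x 0.02522 = 0.002701 mol; V(HBr) at equivalence = 0.002701/0.3961 = 0.006819 L.
At equivalence the base is fully converted to C6H5NH3+; total volume = 0.03204 L, so [C6H5NH3+] = 0.002701/0.03204 = 0.08431 M.
Ka(C6H5NH3+) = Kw/Kb = 1.0e-14 / 4.3 x 10^-10 = 2.33e-5.
[H^+] = sqrt(Ka x [C6H5NH3+]) = sqrt(2.33e-5 x 0.08431) = 0.00140 M.
pH = -log(0.00140) = 2.85.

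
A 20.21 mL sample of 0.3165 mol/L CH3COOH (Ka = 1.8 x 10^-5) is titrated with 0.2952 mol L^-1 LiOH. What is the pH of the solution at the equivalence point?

n(CH3COOH) = 0.3165 x 0.02021 = 0.006396 mol; V(LiOH) at equivalence = 0.006396/0.2952 = 0.02167 L.
At equivalence all the acid is converted to CH3COO-; total volume = 0.02021 + 0.02167 = 0.04188 L, so [CH3COO-] = 0.006396/0.04188 = 0.1527 M.
Kb = Kw/Ka = 1.0e-14 / 1.8 x 10^-5 = 5.56e-10.
[OH^-] = sqrt(Kb x [CH3COO-]) = sqrt(5.56e-10 x 0.1527) = 9.21e-6 M.
pOH = 5.04, so pH = 14.00 - 5.04 = 8.96.

8.96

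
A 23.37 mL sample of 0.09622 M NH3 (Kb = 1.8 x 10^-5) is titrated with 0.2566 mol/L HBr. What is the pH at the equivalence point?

5.21

n(NH3) = 0.09622 x 0.02337 = 0.002249 mol; V(HBr) at equivalence = 0.002249/0.2566 = 0.008763 L.
At equivalence the base is fully converted to NH4+; total volume = 0.03213 L, so [NH4+] = 0.002249/0.03213 = 0.06998 M.
Ka(NH4+) = Kw/Kb = 1.0e-14 / 1.8 x 10^-5 = 5.56e-10.
[H^+] = sqrt(Ka x [NH4+]) = sqrt(5.56e-10 x 0.06998) = 6.24e-6 M.
pH = -log(6.24e-6) = 5.21.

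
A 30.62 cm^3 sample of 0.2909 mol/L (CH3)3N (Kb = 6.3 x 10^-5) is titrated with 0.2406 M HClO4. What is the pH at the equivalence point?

5.34

n((CH3)3N) = 0.2909 x 0.03062 = 0.008907 mol; V(HClO4) at equivalence = 0.008907/0.2406 = 0.03702 L.
At equivalence the base is fully converted to (CH3)3NH+; total volume = 0.06764 L, so [(CH3)3NH+] = 0.008907/0.06764 = 0.1317 M.
Ka((CH3)3NH+) = Kw/Kb = 1.0e-14 / 6.3 x 10^-5 = 1.59e-10.
[H^+] = sqrt(Ka x [(CH3)3NH+]) = sqrt(1.59e-10 x 0.1317) = 4.57e-6 M.
pH = -log(4.57e-6) = 5.34.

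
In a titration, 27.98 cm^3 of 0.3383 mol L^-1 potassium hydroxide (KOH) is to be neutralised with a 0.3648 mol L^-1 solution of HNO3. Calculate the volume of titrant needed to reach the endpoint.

25.9 mL

n(KOH) = 0.3383 mol/L x 0.02798 L = 0.009466 mol.
At equivalence n(HNO3) = n(KOH) = 0.009466 mol.
V(HNO3) = 0.009466 / 0.3648 = 0.02595 L = 25.9 mL.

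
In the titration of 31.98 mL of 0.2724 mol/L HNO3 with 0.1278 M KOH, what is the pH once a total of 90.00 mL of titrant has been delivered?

12.36

n(acid) = 0.2724 x 0.03198 = 0.008711 mol; n(KOH) added = 0.1278 x 0.09000 = 0.01150 mol.
Base is in excess by 0.01150 - 0.008711 = 0.002791 mol in a total volume of 0.1220 L.
[OH^-] = 0.002791/0.1220 = 0.02288 M, so pOH = 1.64 and pH = 14.00 - 1.64 = 12.36.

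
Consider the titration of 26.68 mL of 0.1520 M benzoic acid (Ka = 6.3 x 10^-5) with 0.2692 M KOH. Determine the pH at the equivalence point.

n(C6H5COOH) = 0.1520 x 0.02668 = 0.004055 mol; V(KOH) at equivalence = 0.004055/0.2692 = 0.01506 L.
At equivalence all the acid is converted to C6H5COO-; total volume = 0.02668 + 0.01506 = 0.04174 L, so [C6H5COO-] = 0.004055/0.04174 = 0.09715 M.
Kb = Kw/Ka = 1.0e-14 / 6.3 x 10^-5 = 1.59e-10.
[OH^-] = sqrt(Kb x [C6H5COO-]) = sqrt(1.59e-10 x 0.09715) = 3.93e-6 M.
pOH = 5.41, so pH = 14.00 - 5.41 = 8.59.

8.59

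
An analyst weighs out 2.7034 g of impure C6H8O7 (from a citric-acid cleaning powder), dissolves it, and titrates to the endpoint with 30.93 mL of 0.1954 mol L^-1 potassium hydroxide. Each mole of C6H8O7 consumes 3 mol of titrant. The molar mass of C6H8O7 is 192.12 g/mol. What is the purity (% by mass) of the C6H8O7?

n(KOH) = 0.1954 x 0.03093 = 0.006044 mol.
n(C6H8O7) = 0.006044 / 3 = 0.002015 mol.
mass of C6H8O7 = 0.002015 x 192.12 = 0.3870 g.
% purity = 0.3870 / 2.7034 x 100 = 14.3%.

14.3%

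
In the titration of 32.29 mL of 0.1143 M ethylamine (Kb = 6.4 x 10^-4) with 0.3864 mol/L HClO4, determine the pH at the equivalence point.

5.93

n(C2H5NH2) = 0.1143 x 0.03229 = 0.003691 mol; V(HClO4) at equivalence = 0.003691/0.3864 = 0.009552 L.
At equivalence the base is fully converted to C2H5NH3+; total volume = 0.04184 L, so [C2H5NH3+] = 0.003691/0.04184 = 0.08821 M.
Ka(C2H5NH3+) = Kw/Kb = 1.0e-14 / 6.4 x 10^-4 = 1.56e-11.
[H^+] = sqrt(Ka x [C2H5NH3+]) = sqrt(1.56e-11 x 0.08821) = 1.17e-6 M.
pH = -log(1.17e-6) = 5.93.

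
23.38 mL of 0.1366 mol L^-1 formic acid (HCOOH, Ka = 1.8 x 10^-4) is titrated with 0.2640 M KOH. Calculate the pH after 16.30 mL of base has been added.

n(acid) = 0.1366 x 0.02338 = 0.003194 mol; n(KOH) added = 0.2640 x 0.01630 = 0.004303 mol.
Base is in excess by 0.004303 - 0.003194 = 0.001109 mol in a total volume of 0.03968 L.
[OH^-] = 0.001109/0.03968 = 0.02796 M, so pOH = 1.55 and pH = 14.00 - 1.55 = 12.45.

12.45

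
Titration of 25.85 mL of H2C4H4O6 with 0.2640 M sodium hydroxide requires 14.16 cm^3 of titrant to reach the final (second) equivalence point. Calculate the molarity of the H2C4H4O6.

0.0723 M

n(NaOH) = 0.2640 x 0.01416 = 0.003738 mol.
At the final (second) equivalence point, 2 mol OH^- react per mol H2C4H4O6, so n(H2C4H4O6) = 0.003738 / 2 = 0.001869 mol.
[H2C4H4O6] = 0.001869 / 0.02585 L = 0.0723 M.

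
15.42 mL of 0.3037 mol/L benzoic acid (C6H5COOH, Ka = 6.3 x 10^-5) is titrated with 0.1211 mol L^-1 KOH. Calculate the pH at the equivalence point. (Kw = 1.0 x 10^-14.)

8.57

n(C6H5COOH) = 0.3037 x 0.01542 = 0.004683 mol; V(KOH) at equivalence = 0.004683/0.1211 = 0.03867 L.
At equivalence all the acid is converted to C6H5COO-; total volume = 0.01542 + 0.03867 = 0.05409 L, so [C6H5COO-] = 0.004683/0.05409 = 0.08658 M.
Kb = Kw/Ka = 1.0e-14 / 6.3 x 10^-5 = 1.59e-10.
[OH^-] = sqrt(Kb x [C6H5COO-]) = sqrt(1.59e-10 x 0.08658) = 3.71e-6 M.
pOH = 5.43, so pH = 14.00 - 5.43 = 8.57.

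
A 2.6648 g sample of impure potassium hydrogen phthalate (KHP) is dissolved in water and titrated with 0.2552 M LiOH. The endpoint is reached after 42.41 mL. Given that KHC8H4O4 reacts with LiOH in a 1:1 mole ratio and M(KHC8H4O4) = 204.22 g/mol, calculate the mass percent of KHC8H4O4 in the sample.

82.9%

n(LiOH) = 0.2552 x 0.04241 = 0.01082 mol.
n(KHC8H4O4) = 0.01082 / 1 = 0.01082 mol.
mass of KHC8H4O4 = 0.01082 x 204.22 = 2.210 g.
% purity = 2.210 / 2.6648 x 100 = 82.9%.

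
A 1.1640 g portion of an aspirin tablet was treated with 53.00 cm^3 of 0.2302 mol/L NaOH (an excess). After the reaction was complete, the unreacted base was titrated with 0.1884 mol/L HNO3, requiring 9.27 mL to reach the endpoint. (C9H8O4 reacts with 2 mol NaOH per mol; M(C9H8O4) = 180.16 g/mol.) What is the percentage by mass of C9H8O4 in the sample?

Total n(NaOH) added = 0.2302 x 0.05300 = 0.01220 mol.
n(HNO3) used = 0.1884 x 0.009270 = 0.001746 mol, which equals the excess n(NaOH).
So n(NaOH) consumed by the sample = 0.01220 - 0.001746 = 0.01045 mol.
n(C9H8O4) = 0.01045 / 2 = 0.005227 mol.
mass C9H8O4 = 0.005227 x 180.16 = 0.9417 g, so %C9H8O4 = 0.9417/1.1640 x 100 = 80.9%.

80.9%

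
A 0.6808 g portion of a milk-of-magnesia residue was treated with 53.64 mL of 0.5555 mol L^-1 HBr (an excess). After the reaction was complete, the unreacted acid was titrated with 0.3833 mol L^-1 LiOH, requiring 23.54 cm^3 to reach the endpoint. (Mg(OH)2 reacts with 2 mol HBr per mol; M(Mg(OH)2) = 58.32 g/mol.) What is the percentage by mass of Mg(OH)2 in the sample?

89.0%

Total n(HBr) added = 0.5555 x 0.05364 = 0.02980 mol.
n(LiOH) used = 0.3833 x 0.02354 = 0.009023 mol, which equals the excess n(HBr).
So n(HBr) consumed by the sample = 0.02980 - 0.009023 = 0.02077 mol.
n(Mg(OH)2) = 0.02077 / 2 = 0.01039 mol.
mass Mg(OH)2 = 0.01039 x 58.32 = 0.6058 g, so %Mg(OH)2 = 0.6058/0.6808 x 100 = 89.0%.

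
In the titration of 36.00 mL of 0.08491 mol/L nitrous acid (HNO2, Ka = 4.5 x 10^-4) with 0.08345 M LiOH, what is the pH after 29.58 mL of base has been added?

Initial n(HNO2) = 0.08491 x 0.03600 = 0.003057 mol.
n(LiOH) added = 0.08345 x 0.02958 = 0.002468 mol, converting that many moles of HNO2 to NO2-.
Remaining n(HNO2) = 0.0005883 mol; n(NO2-) = 0.002468 mol.
By Henderson-Hasselbalch, pH = pKa + log([A^-]/[HA]) = 3.35 + log(0.002468/0.0005883) = 3.35 + (+0.62) = 3.97.

3.97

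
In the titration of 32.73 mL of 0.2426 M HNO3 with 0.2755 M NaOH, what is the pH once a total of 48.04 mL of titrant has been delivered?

12.82

n(acid) = 0.2426 x 0.03273 = 0.007940 mol; n(NaOH) added = 0.2755 x 0.04804 = 0.01324 mol.
Base is in excess by 0.01324 - 0.007940 = 0.005295 mol in a total volume of 0.08077 L.
[OH^-] = 0.005295/0.08077 = 0.06555 M, so pOH = 1.18 and pH = 14.00 - 1.18 = 12.82.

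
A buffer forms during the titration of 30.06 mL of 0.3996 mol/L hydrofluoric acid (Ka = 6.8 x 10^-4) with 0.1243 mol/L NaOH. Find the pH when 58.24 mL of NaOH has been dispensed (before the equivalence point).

3.35

Initial n(HF) = 0.3996 x 0.03006 = 0.01201 mol.
n(NaOH) added = 0.1243 x 0.05824 = 0.007239 mol, converting that many moles of HF to F-.
Remaining n(HF) = 0.004773 mol; n(F-) = 0.007239 mol.
By Henderson-Hasselbalch, pH = pKa + log([A^-]/[HA]) = 3.17 + log(0.007239/0.004773) = 3.17 + (+0.18) = 3.35.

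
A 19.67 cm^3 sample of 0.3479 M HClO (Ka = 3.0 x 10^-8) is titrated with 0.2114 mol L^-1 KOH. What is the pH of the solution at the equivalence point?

n(HClO) = 0.3479 x 0.01967 = 0.006843 mol; V(KOH) at equivalence = 0.006843/0.2114 = 0.03237 L.
At equivalence all the acid is converted to ClO-; total volume = 0.01967 + 0.03237 = 0.05204 L, so [ClO-] = 0.006843/0.05204 = 0.1315 M.
Kb = Kw/Ka = 1.0e-14 / 3.0 x 10^-8 = 3.33e-7.
[OH^-] = sqrt(Kb x [ClO-]) = sqrt(3.33e-7 x 0.1315) = 0.000209 M.
pOH = 3.68, so pH = 14.00 - 3.68 = 10.32.

10.32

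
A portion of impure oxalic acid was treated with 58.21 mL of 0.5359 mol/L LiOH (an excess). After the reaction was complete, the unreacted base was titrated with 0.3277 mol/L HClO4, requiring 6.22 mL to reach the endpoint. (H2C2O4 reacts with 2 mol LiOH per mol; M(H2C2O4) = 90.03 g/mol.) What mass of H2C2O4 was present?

Total n(LiOH) added = 0.5359 x 0.05821 = 0.03119 mol.
n(HClO4) used = 0.3277 x 0.006220 = 0.002038 mol, which equals the excess n(LiOH).
So n(LiOH) consumed by the sample = 0.03119 - 0.002038 = 0.02916 mol.
n(H2C2O4) = 0.02916 / 2 = 0.01458 mol.
mass = 0.01458 mol x 90.03 g/mol = 1.31 g.

1.31 g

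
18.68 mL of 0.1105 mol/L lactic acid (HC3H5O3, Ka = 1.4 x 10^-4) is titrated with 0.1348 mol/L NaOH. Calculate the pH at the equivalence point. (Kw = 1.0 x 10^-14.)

8.32

n(HC3H5O3) = 0.1105 x 0.01868 = 0.002064 mol; V(NaOH) at equivalence = 0.002064/0.1348 = 0.01531 L.
At equivalence all the acid is converted to C3H5O3-; total volume = 0.01868 + 0.01531 = 0.03399 L, so [C3H5O3-] = 0.002064/0.03399 = 0.06072 M.
Kb = Kw/Ka = 1.0e-14 / 1.4 x 10^-4 = 7.14e-11.
[OH^-] = sqrt(Kb x [C3H5O3-]) = sqrt(7.14e-11 x 0.06072) = 2.08e-6 M.
pOH = 5.68, so pH = 14.00 - 5.68 = 8.32.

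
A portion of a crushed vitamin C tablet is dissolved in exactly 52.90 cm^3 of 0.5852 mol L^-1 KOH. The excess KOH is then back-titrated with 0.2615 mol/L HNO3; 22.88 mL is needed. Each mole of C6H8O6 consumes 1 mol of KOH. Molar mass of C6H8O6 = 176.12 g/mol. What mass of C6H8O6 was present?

Total n(KOH) added = 0.5852 x 0.05290 = 0.03096 mol.
n(HNO3) used = 0.2615 x 0.02288 = 0.005983 mol, which equals the excess n(KOH).
So n(KOH) consumed by the sample = 0.03096 - 0.005983 = 0.02497 mol.
n(C6H8O6) = 0.02497 / 1 = 0.02497 mol.
mass = 0.02497 mol x 176.12 g/mol = 4.40 g.

4.40 g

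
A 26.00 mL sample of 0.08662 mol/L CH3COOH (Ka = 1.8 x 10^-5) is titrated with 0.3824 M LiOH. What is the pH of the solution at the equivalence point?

n(CH3COOH) = 0.08662 x 0.02600 = 0.002252 mol; V(LiOH) at equivalence = 0.002252/0.3824 = 0.005889 L.
At equivalence all the acid is converted to CH3COO-; total volume = 0.02600 + 0.005889 = 0.03189 L, so [CH3COO-] = 0.002252/0.03189 = 0.07062 M.
Kb = Kw/Ka = 1.0e-14 / 1.8 x 10^-5 = 5.56e-10.
[OH^-] = sqrt(Kb x [CH3COO-]) = sqrt(5.56e-10 x 0.07062) = 6.26e-6 M.
pOH = 5.20, so pH = 14.00 - 5.20 = 8.80.

8.80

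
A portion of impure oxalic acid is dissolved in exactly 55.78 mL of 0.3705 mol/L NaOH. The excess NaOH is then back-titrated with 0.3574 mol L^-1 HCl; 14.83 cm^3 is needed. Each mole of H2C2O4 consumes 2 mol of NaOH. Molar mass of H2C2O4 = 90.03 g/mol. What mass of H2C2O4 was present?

Total n(NaOH) added = 0.3705 x 0.05578 = 0.02067 mol.
n(HCl) used = 0.3574 x 0.01483 = 0.005300 mol, which equals the excess n(NaOH).
So n(NaOH) consumed by the sample = 0.02067 - 0.005300 = 0.01537 mol.
n(H2C2O4) = 0.01537 / 2 = 0.007683 mol.
mass = 0.007683 mol x 90.03 g/mol = 0.692 g.

0.692 g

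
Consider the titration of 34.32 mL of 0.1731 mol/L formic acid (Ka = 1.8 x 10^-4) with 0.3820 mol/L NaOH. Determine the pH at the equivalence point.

8.41

n(HCOOH) = 0.1731 x 0.03432 = 0.005941 mol; V(NaOH) at equivalence = 0.005941/0.3820 = 0.01555 L.
At equivalence all the acid is converted to HCOO-; total volume = 0.03432 + 0.01555 = 0.04987 L, so [HCOO-] = 0.005941/0.04987 = 0.1191 M.
Kb = Kw/Ka = 1.0e-14 / 1.8 x 10^-4 = 5.56e-11.
[OH^-] = sqrt(Kb x [HCOO-]) = sqrt(5.56e-11 x 0.1191) = 2.57e-6 M.
pOH = 5.59, so pH = 14.00 - 5.59 = 8.41.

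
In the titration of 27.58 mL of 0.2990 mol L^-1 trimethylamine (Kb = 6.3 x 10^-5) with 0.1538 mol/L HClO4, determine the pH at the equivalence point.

5.40

n((CH3)3N) = 0.2990 x 0.02758 = 0.008246 mol; V(HClO4) at equivalence = 0.008246/0.1538 = 0.05362 L.
At equivalence the base is fully converted to (CH3)3NH+; total volume = 0.08120 L, so [(CH3)3NH+] = 0.008246/0.08120 = 0.1016 M.
Ka((CH3)3NH+) = Kw/Kb = 1.0e-14 / 6.3 x 10^-5 = 1.59e-10.
[H^+] = sqrt(Ka x [(CH3)3NH+]) = sqrt(1.59e-10 x 0.1016) = 4.02e-6 M.
pH = -log(4.02e-6) = 5.40.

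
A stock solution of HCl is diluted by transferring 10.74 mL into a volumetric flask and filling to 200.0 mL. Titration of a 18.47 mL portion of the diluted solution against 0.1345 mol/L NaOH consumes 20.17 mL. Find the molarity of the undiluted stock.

n(NaOH) = 0.1345 x 0.02017 = 0.002713 mol.
n(HCl) in the aliquot = 0.002713 mol.
[diluted HCl] = 0.002713 / 0.01847 = 0.1469 M.
Dilution factor = 200.0/10.74 = 18.62, so [stock] = 0.1469 x 18.62 = 2.74 M.

2.74 M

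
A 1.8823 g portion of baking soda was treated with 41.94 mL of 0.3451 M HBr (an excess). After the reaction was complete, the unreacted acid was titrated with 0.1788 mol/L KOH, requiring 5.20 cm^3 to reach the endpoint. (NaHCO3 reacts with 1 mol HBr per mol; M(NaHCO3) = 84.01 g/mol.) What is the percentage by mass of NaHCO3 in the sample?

Total n(HBr) added = 0.3451 x 0.04194 = 0.01447 mol.
n(KOH) used = 0.1788 x 0.005200 = 0.0009298 mol, which equals the excess n(HBr).
So n(HBr) consumed by the sample = 0.01447 - 0.0009298 = 0.01354 mol.
n(NaHCO3) = 0.01354 / 1 = 0.01354 mol.
mass NaHCO3 = 0.01354 x 84.01 = 1.138 g, so %NaHCO3 = 1.138/1.8823 x 100 = 60.4%.

60.4%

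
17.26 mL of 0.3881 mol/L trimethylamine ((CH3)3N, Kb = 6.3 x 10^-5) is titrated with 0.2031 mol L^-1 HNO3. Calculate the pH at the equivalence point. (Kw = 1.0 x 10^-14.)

n((CH3)3N) = 0.3881 x 0.01726 = 0.006699 mol; V(HNO3) at equivalence = 0.006699/0.2031 = 0.03298 L.
At equivalence the base is fully converted to (CH3)3NH+; total volume = 0.05024 L, so [(CH3)3NH+] = 0.006699/0.05024 = 0.1333 M.
Ka((CH3)3NH+) = Kw/Kb = 1.0e-14 / 6.3 x 10^-5 = 1.59e-10.
[H^+] = sqrt(Ka x [(CH3)3NH+]) = sqrt(1.59e-10 x 0.1333) = 4.60e-6 M.
pH = -log(4.60e-6) = 5.34.

5.34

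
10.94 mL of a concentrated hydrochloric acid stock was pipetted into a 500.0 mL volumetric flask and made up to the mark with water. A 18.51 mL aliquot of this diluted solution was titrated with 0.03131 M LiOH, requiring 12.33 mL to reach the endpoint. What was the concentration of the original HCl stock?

n(LiOH) = 0.03131 x 0.01233 = 0.0003861 mol.
n(HCl) in the aliquot = 0.0003861 mol.
[diluted HCl] = 0.0003861 / 0.01851 = 0.02086 M.
Dilution factor = 500.0/10.94 = 45.70, so [stock] = 0.02086 x 45.70 = 0.953 M.

0.953 M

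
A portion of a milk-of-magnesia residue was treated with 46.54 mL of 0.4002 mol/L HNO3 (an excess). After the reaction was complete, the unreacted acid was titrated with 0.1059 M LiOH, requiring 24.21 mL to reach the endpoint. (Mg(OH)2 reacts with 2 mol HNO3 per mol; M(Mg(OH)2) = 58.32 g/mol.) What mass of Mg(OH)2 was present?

Total n(HNO3) added = 0.4002 x 0.04654 = 0.01863 mol.
n(LiOH) used = 0.1059 x 0.02421 = 0.002564 mol, which equals the excess n(HNO3).
So n(HNO3) consumed by the sample = 0.01863 - 0.002564 = 0.01606 mol.
n(Mg(OH)2) = 0.01606 / 2 = 0.008031 mol.
mass = 0.008031 mol x 58.32 g/mol = 0.468 g.

0.468 g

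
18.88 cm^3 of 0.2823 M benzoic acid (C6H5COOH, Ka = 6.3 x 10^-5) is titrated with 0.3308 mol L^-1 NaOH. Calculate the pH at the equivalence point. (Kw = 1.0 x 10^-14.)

n(C6H5COOH) = 0.2823 x 0.01888 = 0.005330 mol; V(NaOH) at equivalence = 0.005330/0.3308 = 0.01611 L.
At equivalence all the acid is converted to C6H5COO-; total volume = 0.01888 + 0.01611 = 0.03499 L, so [C6H5COO-] = 0.005330/0.03499 = 0.1523 M.
Kb = Kw/Ka = 1.0e-14 / 6.3 x 10^-5 = 1.59e-10.
[OH^-] = sqrt(Kb x [C6H5COO-]) = sqrt(1.59e-10 x 0.1523) = 4.92e-6 M.
pOH = 5.31, so pH = 14.00 - 5.31 = 8.69.

8.69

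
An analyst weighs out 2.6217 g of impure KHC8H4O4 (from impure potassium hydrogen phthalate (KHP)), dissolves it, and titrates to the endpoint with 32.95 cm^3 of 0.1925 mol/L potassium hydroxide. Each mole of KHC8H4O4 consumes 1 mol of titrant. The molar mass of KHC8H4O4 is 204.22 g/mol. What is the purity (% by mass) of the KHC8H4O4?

49.4%

n(KOH) = 0.1925 x 0.03295 = 0.006343 mol.
n(KHC8H4O4) = 0.006343 / 1 = 0.006343 mol.
mass of KHC8H4O4 = 0.006343 x 204.22 = 1.295 g.
% purity = 1.295 / 2.6217 x 100 = 49.4%.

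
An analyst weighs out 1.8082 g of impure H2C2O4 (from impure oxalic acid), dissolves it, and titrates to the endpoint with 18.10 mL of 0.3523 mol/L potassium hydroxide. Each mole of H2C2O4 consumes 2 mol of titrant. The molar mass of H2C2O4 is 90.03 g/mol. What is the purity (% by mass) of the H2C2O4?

n(KOH) = 0.3523 x 0.01810 = 0.006377 mol.
n(H2C2O4) = 0.006377 / 2 = 0.003188 mol.
mass of H2C2O4 = 0.003188 x 90.03 = 0.2870 g.
% purity = 0.2870 / 1.8082 x 100 = 15.9%.

15.9%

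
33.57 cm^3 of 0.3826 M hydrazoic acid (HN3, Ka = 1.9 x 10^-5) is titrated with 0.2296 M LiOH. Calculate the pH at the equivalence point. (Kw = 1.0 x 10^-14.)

n(HN3) = 0.3826 x 0.03357 = 0.01284 mol; V(LiOH) at equivalence = 0.01284/0.2296 = 0.05594 L.
At equivalence all the acid is converted to N3-; total volume = 0.03357 + 0.05594 = 0.08951 L, so [N3-] = 0.01284/0.08951 = 0.1435 M.
Kb = Kw/Ka = 1.0e-14 / 1.9 x 10^-5 = 5.26e-10.
[OH^-] = sqrt(Kb x [N3-]) = sqrt(5.26e-10 x 0.1435) = 8.69e-6 M.
pOH = 5.06, so pH = 14.00 - 5.06 = 8.94.

8.94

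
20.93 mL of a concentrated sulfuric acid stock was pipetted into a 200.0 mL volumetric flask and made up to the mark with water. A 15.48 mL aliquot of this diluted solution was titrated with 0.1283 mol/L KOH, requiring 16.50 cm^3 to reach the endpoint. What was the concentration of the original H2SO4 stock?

0.653 M

n(KOH) = 0.1283 x 0.01650 = 0.002117 mol.
n(H2SO4) in the aliquot = 0.002117 x 1/2 = 0.001058 mol.
[diluted H2SO4] = 0.001058 / 0.01548 = 0.06838 M.
Dilution factor = 200.0/20.93 = 9.556, so [stock] = 0.06838 x 9.556 = 0.653 M.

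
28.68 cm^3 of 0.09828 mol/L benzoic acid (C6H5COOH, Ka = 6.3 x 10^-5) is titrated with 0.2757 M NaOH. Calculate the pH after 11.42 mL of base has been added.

n(acid) = 0.09828 x 0.02868 = 0.002819 mol; n(NaOH) added = 0.2757 x 0.01142 = 0.003148 mol.
Base is in excess by 0.003148 - 0.002819 = 0.0003298 mol in a total volume of 0.04010 L.
[OH^-] = 0.0003298/0.04010 = 0.008225 M, so pOH = 2.08 and pH = 14.00 - 2.08 = 11.92.

11.92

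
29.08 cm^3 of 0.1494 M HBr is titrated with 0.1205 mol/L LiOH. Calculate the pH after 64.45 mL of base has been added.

n(acid) = 0.1494 x 0.02908 = 0.004345 mol; n(LiOH) added = 0.1205 x 0.06445 = 0.007766 mol.
Base is in excess by 0.007766 - 0.004345 = 0.003422 mol in a total volume of 0.09353 L.
[OH^-] = 0.003422/0.09353 = 0.03658 M, so pOH = 1.44 and pH = 14.00 - 1.44 = 12.56.

12.56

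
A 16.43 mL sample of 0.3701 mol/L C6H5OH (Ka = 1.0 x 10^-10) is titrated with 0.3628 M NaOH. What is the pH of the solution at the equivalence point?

n(C6H5OH) = 0.3701 x 0.01643 = 0.006081 mol; V(NaOH) at equivalence = 0.006081/0.3628 = 0.01676 L.
At equivalence all the acid is converted to C6H5O-; total volume = 0.01643 + 0.01676 = 0.03319 L, so [C6H5O-] = 0.006081/0.03319 = 0.1832 M.
Kb = Kw/Ka = 1.0e-14 / 1.0 x 10^-10 = 0.000100.
[OH^-] = sqrt(Kb x [C6H5O-]) = sqrt(0.000100 x 0.1832) = 0.00428 M.
pOH = 2.37, so pH = 14.00 - 2.37 = 11.63.

11.63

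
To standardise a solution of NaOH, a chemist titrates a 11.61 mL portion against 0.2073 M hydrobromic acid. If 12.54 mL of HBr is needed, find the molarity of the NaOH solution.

0.224 M

n(HBr) delivered = 0.2073 x 0.01254 = 0.002600 mol.
For a 1:1 reaction, n(NaOH) = 0.002600 mol.
[NaOH] = 0.002600 mol / 0.01161 L = 0.224 M.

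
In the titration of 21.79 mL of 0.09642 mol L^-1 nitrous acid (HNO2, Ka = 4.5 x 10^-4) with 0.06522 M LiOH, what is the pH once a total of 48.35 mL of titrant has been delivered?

12.18

n(acid) = 0.09642 x 0.02179 = 0.002101 mol; n(LiOH) added = 0.06522 x 0.04835 = 0.003153 mol.
Base is in excess by 0.003153 - 0.002101 = 0.001052 mol in a total volume of 0.07014 L.
[OH^-] = 0.001052/0.07014 = 0.01500 M, so pOH = 1.82 and pH = 14.00 - 1.82 = 12.18.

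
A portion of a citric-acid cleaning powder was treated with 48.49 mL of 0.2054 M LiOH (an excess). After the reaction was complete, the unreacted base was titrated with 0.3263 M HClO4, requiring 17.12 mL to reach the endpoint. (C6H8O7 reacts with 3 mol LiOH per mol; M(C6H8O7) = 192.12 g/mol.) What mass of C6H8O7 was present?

0.280 g

Total n(LiOH) added = 0.2054 x 0.04849 = 0.009960 mol.
n(HClO4) used = 0.3263 x 0.01712 = 0.005586 mol, which equals the excess n(LiOH).
So n(LiOH) consumed by the sample = 0.009960 - 0.005586 = 0.004374 mol.
n(C6H8O7) = 0.004374 / 3 = 0.001458 mol.
mass = 0.001458 mol x 192.12 g/mol = 0.280 g.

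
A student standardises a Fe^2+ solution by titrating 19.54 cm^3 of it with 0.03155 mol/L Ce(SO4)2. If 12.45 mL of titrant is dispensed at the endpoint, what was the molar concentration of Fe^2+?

n(Ce(SO4)2) = 0.03155 x 0.01245 = 0.0003928 mol.
From the balanced equation, 1 mol Ce(SO4)2 reacts with 1 mol Fe^2+, so n(Fe^2+) = 0.0003928 x 1/1 = 0.0003928 mol.
[Fe^2+] = 0.0003928 / 0.01954 L = 0.0201 M.

0.0201 M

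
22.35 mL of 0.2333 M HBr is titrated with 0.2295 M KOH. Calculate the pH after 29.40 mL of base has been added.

n(acid) = 0.2333 x 0.02235 = 0.005214 mol; n(KOH) added = 0.2295 x 0.02940 = 0.006747 mol.
Base is in excess by 0.006747 - 0.005214 = 0.001533 mol in a total volume of 0.05175 L.
[OH^-] = 0.001533/0.05175 = 0.02962 M, so pOH = 1.53 and pH = 14.00 - 1.53 = 12.47.

12.47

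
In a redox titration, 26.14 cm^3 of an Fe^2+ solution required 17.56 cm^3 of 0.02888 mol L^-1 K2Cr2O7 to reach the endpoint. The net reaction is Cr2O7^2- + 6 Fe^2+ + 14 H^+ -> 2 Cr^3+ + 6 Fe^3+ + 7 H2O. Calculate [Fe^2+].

n(K2Cr2O7) = 0.02888 x 0.01756 = 0.0005071 mol.
From the balanced equation, 1 mol K2Cr2O7 reacts with 6 mol Fe^2+, so n(Fe^2+) = 0.0005071 x 6/1 = 0.003043 mol.
[Fe^2+] = 0.003043 / 0.02614 L = 0.116 M.

0.116 M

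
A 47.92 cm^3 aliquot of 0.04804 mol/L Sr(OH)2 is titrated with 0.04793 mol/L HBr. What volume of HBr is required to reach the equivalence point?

n(Sr(OH)2) = 0.04804 mol/L x 0.04792 L = 0.002302 mol.
The neutralisation is 1 Sr(OH)2 : 2 HBr, so n(HBr) = 0.002302 x 2/1 = 0.004604 mol.
V(HBr) = 0.004604 / 0.04793 = 0.09606 L = 96.1 mL.

96.1 mL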